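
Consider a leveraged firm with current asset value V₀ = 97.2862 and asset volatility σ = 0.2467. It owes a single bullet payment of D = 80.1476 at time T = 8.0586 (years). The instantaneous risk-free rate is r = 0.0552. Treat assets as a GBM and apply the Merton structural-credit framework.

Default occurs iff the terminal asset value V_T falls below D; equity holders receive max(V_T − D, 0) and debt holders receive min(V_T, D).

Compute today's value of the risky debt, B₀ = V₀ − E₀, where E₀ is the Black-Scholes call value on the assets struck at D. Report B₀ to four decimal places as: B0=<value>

B0=46.6841

d₁ = [ln(V₀/D) + (r + σ²/2)T] / (σ√T)
   = [ln(97.2862/80.1476) + (0.0552 + 0.5·0.2467²)·8.0586] / (0.2467·√8.0586)
   = [0.193787 + 0.690062] / 0.700324 = 1.262057
d₂ = d₁ − σ√T = 1.262057 − 0.700324 = 0.561733
N(d₁) = 0.896536,  N(d₂) = 0.712851,  e^(−rT) = 0.640930
E₀ = V₀·N(d₁) − D·e^(−rT)·N(d₂)
   = 97.2862·0.896536 − 80.1476·0.640930·0.712851 = 50.602109
B₀ = V₀ − E₀ = 97.2862 − 50.602109 = 46.684091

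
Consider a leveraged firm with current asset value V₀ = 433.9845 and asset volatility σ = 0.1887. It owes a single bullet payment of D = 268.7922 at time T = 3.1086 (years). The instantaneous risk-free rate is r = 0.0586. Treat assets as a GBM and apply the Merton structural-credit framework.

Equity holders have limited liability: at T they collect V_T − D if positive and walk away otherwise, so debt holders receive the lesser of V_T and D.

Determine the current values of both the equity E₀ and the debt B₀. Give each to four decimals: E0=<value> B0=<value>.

E0=210.8567 B0=223.1278

d₁ = [ln(V₀/D) + (r + σ²/2)T] / (σ√T)
   = [ln(433.9845/268.7922) + (0.0586 + 0.5·0.1887²)·3.1086] / (0.1887·√3.1086)
   = [0.479070 + 0.237509] / 0.332701 = 2.153822
d₂ = d₁ − σ√T = 2.153822 − 0.332701 = 1.821121
N(d₁) = 0.984373,  N(d₂) = 0.965706,  e^(−rT) = 0.833465
E₀ = V₀·N(d₁) − D·e^(−rT)·N(d₂)
   = 433.9845·0.984373 − 268.7922·0.833465·0.965706 = 210.856691
B₀ = V₀ − E₀ = 433.9845 − 210.856691 = 223.127809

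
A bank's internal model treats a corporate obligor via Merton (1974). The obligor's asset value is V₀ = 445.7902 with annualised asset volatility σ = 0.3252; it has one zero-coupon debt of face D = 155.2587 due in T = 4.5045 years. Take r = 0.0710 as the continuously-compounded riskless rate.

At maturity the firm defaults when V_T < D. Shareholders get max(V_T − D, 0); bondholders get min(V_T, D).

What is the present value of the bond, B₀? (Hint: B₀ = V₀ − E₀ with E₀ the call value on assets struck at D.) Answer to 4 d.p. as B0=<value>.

d₁ = [ln(V₀/D) + (r + σ²/2)T] / (σ√T)
   = [ln(445.7902/155.2587) + (0.0710 + 0.5·0.3252²)·4.5045] / (0.3252·√4.5045)
   = [1.054756 + 0.558006] / 0.690198 = 2.336665
d₂ = d₁ − σ√T = 2.336665 − 0.690198 = 1.646467
N(d₁) = 0.990272,  N(d₂) = 0.950166,  e^(−rT) = 0.726280
E₀ = V₀·N(d₁) − D·e^(−rT)·N(d₂)
   = 445.7902·0.990272 − 155.2587·0.726280·0.950166 = 334.311440
B₀ = V₀ − E₀ = 445.7902 − 334.311440 = 111.478760

B0=111.4788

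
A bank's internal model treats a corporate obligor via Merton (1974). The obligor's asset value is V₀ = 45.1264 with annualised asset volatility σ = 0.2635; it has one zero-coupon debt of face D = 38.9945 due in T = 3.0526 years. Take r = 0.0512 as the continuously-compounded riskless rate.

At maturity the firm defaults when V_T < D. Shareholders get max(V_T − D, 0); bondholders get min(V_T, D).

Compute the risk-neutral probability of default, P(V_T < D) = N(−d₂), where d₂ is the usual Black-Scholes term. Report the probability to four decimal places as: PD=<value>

d₁ = [ln(V₀/D) + (r + σ²/2)T] / (σ√T)
   = [ln(45.1264/38.9945) + (0.0512 + 0.5·0.2635²)·3.0526] / (0.2635·√3.0526)
   = [0.146047 + 0.262268] / 0.460379 = 0.886909
d₂ = d₁ − σ√T = 0.886909 − 0.460379 = 0.426530
risk-neutral PD = N(−d₂) = N(-0.426530) = 0.334861

PD=0.3349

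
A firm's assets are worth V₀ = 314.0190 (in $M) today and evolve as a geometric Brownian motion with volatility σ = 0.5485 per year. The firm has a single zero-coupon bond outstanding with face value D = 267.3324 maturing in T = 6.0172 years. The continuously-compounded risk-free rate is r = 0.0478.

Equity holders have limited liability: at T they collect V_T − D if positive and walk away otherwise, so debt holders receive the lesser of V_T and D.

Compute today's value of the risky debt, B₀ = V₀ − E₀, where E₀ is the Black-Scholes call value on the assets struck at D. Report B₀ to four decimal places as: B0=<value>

B0=122.9796

d₁ = [ln(V₀/D) + (r + σ²/2)T] / (σ√T)
   = [ln(314.0190/267.3324) + (0.0478 + 0.5·0.5485²)·6.0172] / (0.5485·√6.0172)
   = [0.160961 + 1.192766] / 1.345469 = 1.006137
d₂ = d₁ − σ√T = 1.006137 − 1.345469 = -0.339332
N(d₁) = 0.842825,  N(d₂) = 0.367180,  e^(−rT) = 0.750045
E₀ = V₀·N(d₁) − D·e^(−rT)·N(d₂)
   = 314.0190·0.842825 − 267.3324·0.750045·0.367180 = 191.039445
B₀ = V₀ − E₀ = 314.0190 − 191.039445 = 122.979555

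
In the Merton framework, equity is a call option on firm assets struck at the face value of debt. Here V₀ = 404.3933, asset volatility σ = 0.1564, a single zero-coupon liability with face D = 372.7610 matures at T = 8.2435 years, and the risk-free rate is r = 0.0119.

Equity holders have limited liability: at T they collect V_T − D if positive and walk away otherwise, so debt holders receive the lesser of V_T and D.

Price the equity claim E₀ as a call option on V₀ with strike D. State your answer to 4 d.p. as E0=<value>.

d₁ = [ln(V₀/D) + (r + σ²/2)T] / (σ√T)
   = [ln(404.3933/372.7610) + (0.0119 + 0.5·0.1564²)·8.2435] / (0.1564·√8.2435)
   = [0.081450 + 0.198920] / 0.449048 = 0.624366
d₂ = d₁ − σ√T = 0.624366 − 0.449048 = 0.175318
N(d₁) = 0.733806,  N(d₂) = 0.569585,  e^(−rT) = 0.906560
E₀ = V₀·N(d₁) − D·e^(−rT)·N(d₂)
   = 404.3933·0.733806 − 372.7610·0.906560·0.569585 = 104.266257

E0=104.2663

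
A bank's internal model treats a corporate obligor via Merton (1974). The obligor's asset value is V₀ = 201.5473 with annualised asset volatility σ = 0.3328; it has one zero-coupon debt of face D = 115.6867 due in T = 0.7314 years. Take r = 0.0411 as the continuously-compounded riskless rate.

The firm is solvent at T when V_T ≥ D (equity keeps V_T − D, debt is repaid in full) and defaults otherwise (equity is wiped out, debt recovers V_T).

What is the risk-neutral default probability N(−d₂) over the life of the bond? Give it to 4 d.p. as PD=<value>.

PD=0.0278

d₁ = [ln(V₀/D) + (r + σ²/2)T] / (σ√T)
   = [ln(201.5473/115.6867) + (0.0411 + 0.5·0.3328²)·0.7314] / (0.3328·√0.7314)
   = [0.555138 + 0.070564] / 0.284617 = 2.198401
d₂ = d₁ − σ√T = 2.198401 − 0.284617 = 1.913784
risk-neutral PD = N(−d₂) = N(-1.913784) = 0.027824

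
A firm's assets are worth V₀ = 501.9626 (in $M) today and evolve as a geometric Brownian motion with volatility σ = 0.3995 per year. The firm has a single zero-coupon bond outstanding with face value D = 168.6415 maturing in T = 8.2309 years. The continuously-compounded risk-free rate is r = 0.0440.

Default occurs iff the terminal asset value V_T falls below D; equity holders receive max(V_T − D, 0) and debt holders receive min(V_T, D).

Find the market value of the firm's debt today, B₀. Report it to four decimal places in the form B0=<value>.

B0=105.2768

d₁ = [ln(V₀/D) + (r + σ²/2)T] / (σ√T)
   = [ln(501.9626/168.6415) + (0.0440 + 0.5·0.3995²)·8.2309] / (0.3995·√8.2309)
   = [1.090750 + 1.018986] / 1.146147 = 1.840721
d₂ = d₁ − σ√T = 1.840721 − 1.146147 = 0.694573
N(d₁) = 0.967169,  N(d₂) = 0.756339,  e^(−rT) = 0.696171
E₀ = V₀·N(d₁) − D·e^(−rT)·N(d₂)
   = 501.9626·0.967169 − 168.6415·0.696171·0.756339 = 396.685839
B₀ = V₀ − E₀ = 501.9626 − 396.685839 = 105.276761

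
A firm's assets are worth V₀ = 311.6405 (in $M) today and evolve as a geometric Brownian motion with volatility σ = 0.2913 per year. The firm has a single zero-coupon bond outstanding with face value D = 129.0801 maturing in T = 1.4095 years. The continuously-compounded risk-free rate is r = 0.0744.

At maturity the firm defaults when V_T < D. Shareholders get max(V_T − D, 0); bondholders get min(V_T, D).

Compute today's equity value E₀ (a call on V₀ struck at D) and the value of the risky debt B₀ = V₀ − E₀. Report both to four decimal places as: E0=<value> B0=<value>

E0=195.4525 B0=116.1880

d₁ = [ln(V₀/D) + (r + σ²/2)T] / (σ√T)
   = [ln(311.6405/129.0801) + (0.0744 + 0.5·0.2913²)·1.4095] / (0.2913·√1.4095)
   = [0.881417 + 0.164669] / 0.345838 = 3.024784
d₂ = d₁ − σ√T = 3.024784 − 0.345838 = 2.678946
N(d₁) = 0.998756,  N(d₂) = 0.996307,  e^(−rT) = 0.900444
E₀ = V₀·N(d₁) − D·e^(−rT)·N(d₂)
   = 311.6405·0.998756 − 129.0801·0.900444·0.996307 = 195.452545
B₀ = V₀ − E₀ = 311.6405 − 195.452545 = 116.187955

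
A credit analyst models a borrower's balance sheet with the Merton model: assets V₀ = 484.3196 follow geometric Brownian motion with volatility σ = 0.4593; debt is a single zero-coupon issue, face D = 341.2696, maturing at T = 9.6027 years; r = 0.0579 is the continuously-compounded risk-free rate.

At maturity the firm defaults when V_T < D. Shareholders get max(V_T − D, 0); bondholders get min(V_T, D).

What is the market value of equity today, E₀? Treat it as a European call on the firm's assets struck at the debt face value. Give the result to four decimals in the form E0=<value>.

d₁ = [ln(V₀/D) + (r + σ²/2)T] / (σ√T)
   = [ln(484.3196/341.2696) + (0.0579 + 0.5·0.4593²)·9.6027] / (0.4593·√9.6027)
   = [0.350072 + 1.568872] / 1.423289 = 1.348246
d₂ = d₁ − σ√T = 1.348246 − 1.423289 = -0.075043
N(d₁) = 0.911210,  N(d₂) = 0.470090,  e^(−rT) = 0.573501
E₀ = V₀·N(d₁) − D·e^(−rT)·N(d₂)
   = 484.3196·0.911210 − 341.2696·0.573501·0.470090 = 349.311776

E0=349.3118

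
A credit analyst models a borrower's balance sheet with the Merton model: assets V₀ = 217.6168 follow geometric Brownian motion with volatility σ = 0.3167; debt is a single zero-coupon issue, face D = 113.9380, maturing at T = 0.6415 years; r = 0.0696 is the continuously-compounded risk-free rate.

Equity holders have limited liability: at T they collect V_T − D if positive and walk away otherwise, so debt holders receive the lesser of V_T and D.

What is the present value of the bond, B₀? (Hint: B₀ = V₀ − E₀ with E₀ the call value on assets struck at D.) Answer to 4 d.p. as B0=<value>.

d₁ = [ln(V₀/D) + (r + σ²/2)T] / (σ√T)
   = [ln(217.6168/113.9380) + (0.0696 + 0.5·0.3167²)·0.6415] / (0.3167·√0.6415)
   = [0.647081 + 0.076819] / 0.253657 = 2.853859
d₂ = d₁ − σ√T = 2.853859 − 0.253657 = 2.600202
N(d₁) = 0.997840,  N(d₂) = 0.995342,  e^(−rT) = 0.956334
E₀ = V₀·N(d₁) − D·e^(−rT)·N(d₂)
   = 217.6168·0.997840 − 113.9380·0.956334·0.995342 = 108.691689
B₀ = V₀ − E₀ = 217.6168 − 108.691689 = 108.925111

B0=108.9251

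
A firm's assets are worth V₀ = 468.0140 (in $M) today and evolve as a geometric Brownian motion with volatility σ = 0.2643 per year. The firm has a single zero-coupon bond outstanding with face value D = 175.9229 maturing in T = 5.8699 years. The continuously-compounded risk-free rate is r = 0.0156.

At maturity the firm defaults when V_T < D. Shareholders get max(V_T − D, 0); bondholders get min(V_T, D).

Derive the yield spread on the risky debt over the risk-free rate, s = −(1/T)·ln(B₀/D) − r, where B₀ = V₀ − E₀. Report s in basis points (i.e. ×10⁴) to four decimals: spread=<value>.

spread=35.5415

d₁ = [ln(V₀/D) + (r + σ²/2)T] / (σ√T)
   = [ln(468.0140/175.9229) + (0.0156 + 0.5·0.2643²)·5.8699] / (0.2643·√5.8699)
   = [0.978452 + 0.296590] / 0.640343 = 1.991187
d₂ = d₁ − σ√T = 1.991187 − 0.640343 = 1.350844
N(d₁) = 0.976770,  N(d₂) = 0.911627,  e^(−rT) = 0.912497
E₀ = V₀·N(d₁) − D·e^(−rT)·N(d₂)
   = 468.0140·0.976770 − 175.9229·0.912497·0.911627 = 310.799219
B₀ = V₀ − E₀ = 468.0140 − 310.799219 = 157.214781
spread = −(1/T)·ln(B₀/D) − r = −(1/5.8699)·ln(157.214781/175.9229) − 0.0156 = 0.00355415
in basis points: 0.00355415 × 10⁴ = 35.5415 bp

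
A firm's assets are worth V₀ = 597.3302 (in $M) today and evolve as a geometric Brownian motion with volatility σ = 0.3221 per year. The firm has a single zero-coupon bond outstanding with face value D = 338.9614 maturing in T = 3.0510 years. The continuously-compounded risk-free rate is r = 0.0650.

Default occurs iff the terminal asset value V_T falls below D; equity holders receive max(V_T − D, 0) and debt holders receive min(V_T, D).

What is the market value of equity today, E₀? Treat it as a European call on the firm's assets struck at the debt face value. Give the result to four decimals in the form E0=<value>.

d₁ = [ln(V₀/D) + (r + σ²/2)T] / (σ√T)
   = [ln(597.3302/338.9614) + (0.0650 + 0.5·0.3221²)·3.0510] / (0.3221·√3.0510)
   = [0.566584 + 0.356583] / 0.562616 = 1.640848
d₂ = d₁ − σ√T = 1.640848 − 0.562616 = 1.078233
N(d₁) = 0.949586,  N(d₂) = 0.859535,  e^(−rT) = 0.820111
E₀ = V₀·N(d₁) − D·e^(−rT)·N(d₂)
   = 597.3302·0.949586 − 338.9614·0.820111·0.859535 = 328.277306

E0=328.2773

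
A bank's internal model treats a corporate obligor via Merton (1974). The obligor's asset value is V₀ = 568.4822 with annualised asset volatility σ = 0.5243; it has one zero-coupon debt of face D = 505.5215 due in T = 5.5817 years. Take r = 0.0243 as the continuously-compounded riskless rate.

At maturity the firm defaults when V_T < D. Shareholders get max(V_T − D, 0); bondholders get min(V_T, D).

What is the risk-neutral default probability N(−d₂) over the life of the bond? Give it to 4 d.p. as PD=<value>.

PD=0.6610

d₁ = [ln(V₀/D) + (r + σ²/2)T] / (σ√T)
   = [ln(568.4822/505.5215) + (0.0243 + 0.5·0.5243²)·5.5817] / (0.5243·√5.5817)
   = [0.117379 + 0.902813] / 1.238691 = 0.823605
d₂ = d₁ − σ√T = 0.823605 − 1.238691 = -0.415086
risk-neutral PD = N(−d₂) = N(0.415086) = 0.660961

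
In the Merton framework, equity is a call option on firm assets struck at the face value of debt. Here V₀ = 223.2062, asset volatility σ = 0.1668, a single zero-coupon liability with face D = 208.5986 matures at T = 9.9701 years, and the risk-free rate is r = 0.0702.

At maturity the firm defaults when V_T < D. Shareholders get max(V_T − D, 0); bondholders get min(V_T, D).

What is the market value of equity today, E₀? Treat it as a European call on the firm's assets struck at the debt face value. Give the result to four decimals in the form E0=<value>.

E0=122.1302

d₁ = [ln(V₀/D) + (r + σ²/2)T] / (σ√T)
   = [ln(223.2062/208.5986) + (0.0702 + 0.5·0.1668²)·9.9701] / (0.1668·√9.9701)
   = [0.067684 + 0.838596] / 0.526679 = 1.720746
d₂ = d₁ − σ√T = 1.720746 − 0.526679 = 1.194067
N(d₁) = 0.957352,  N(d₂) = 0.883774,  e^(−rT) = 0.496634
E₀ = V₀·N(d₁) − D·e^(−rT)·N(d₂)
   = 223.2062·0.957352 − 208.5986·0.496634·0.883774 = 122.130223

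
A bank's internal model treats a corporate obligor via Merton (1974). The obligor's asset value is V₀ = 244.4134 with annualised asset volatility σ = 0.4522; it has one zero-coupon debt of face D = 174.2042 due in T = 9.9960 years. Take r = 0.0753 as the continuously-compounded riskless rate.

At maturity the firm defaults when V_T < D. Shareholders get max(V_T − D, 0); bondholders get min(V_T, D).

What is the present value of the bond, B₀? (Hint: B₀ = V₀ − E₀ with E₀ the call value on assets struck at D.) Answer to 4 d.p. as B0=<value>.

B0=59.6506

d₁ = [ln(V₀/D) + (r + σ²/2)T] / (σ√T)
   = [ln(244.4134/174.2042) + (0.0753 + 0.5·0.4522²)·9.9960] / (0.4522·√9.9960)
   = [0.338633 + 1.774714] / 1.429696 = 1.478179
d₂ = d₁ − σ√T = 1.478179 − 1.429696 = 0.048483
N(d₁) = 0.930320,  N(d₂) = 0.519334,  e^(−rT) = 0.471093
E₀ = V₀·N(d₁) − D·e^(−rT)·N(d₂)
   = 244.4134·0.930320 − 174.2042·0.471093·0.519334 = 184.762758
B₀ = V₀ − E₀ = 244.4134 − 184.762758 = 59.650642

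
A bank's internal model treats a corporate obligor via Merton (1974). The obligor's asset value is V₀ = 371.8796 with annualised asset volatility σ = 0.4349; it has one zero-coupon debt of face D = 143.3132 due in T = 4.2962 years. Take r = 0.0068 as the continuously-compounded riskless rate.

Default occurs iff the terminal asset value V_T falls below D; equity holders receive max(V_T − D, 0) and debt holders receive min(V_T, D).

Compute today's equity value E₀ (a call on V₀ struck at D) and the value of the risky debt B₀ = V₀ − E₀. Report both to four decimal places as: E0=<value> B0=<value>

d₁ = [ln(V₀/D) + (r + σ²/2)T] / (σ√T)
   = [ln(371.8796/143.3132) + (0.0068 + 0.5·0.4349²)·4.2962] / (0.4349·√4.2962)
   = [0.953538 + 0.435502] / 0.901429 = 1.540930
d₂ = d₁ − σ√T = 1.540930 − 0.901429 = 0.639501
N(d₁) = 0.938333,  N(d₂) = 0.738751,  e^(−rT) = 0.971208
E₀ = V₀·N(d₁) − D·e^(−rT)·N(d₂)
   = 371.8796·0.938333 − 143.3132·0.971208·0.738751 = 246.122352
B₀ = V₀ − E₀ = 371.8796 − 246.122352 = 125.757248

E0=246.1224 B0=125.7572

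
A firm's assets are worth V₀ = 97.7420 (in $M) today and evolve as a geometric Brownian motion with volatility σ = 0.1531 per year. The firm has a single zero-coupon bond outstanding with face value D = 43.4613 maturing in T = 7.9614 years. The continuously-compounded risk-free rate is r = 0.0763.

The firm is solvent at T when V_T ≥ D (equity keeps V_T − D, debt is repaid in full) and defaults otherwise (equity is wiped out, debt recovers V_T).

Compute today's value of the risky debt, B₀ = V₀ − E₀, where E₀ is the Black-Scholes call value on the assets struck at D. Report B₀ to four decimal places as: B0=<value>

B0=23.6721

d₁ = [ln(V₀/D) + (r + σ²/2)T] / (σ√T)
   = [ln(97.7420/43.4613) + (0.0763 + 0.5·0.1531²)·7.9614] / (0.1531·√7.9614)
   = [0.810460 + 0.700761] / 0.431986 = 3.498309
d₂ = d₁ − σ√T = 3.498309 − 0.431986 = 3.066323
N(d₁) = 0.999766,  N(d₂) = 0.998916,  e^(−rT) = 0.544736
E₀ = V₀·N(d₁) − D·e^(−rT)·N(d₂)
   = 97.7420·0.999766 − 43.4613·0.544736·0.998916 = 74.069855
B₀ = V₀ − E₀ = 97.7420 − 74.069855 = 23.672145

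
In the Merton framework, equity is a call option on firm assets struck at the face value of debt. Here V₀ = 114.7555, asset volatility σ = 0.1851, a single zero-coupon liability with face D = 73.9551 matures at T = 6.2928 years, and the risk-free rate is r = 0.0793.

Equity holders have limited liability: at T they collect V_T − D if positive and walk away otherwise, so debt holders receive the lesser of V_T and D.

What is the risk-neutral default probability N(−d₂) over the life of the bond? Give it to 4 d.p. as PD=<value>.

PD=0.0368

d₁ = [ln(V₀/D) + (r + σ²/2)T] / (σ√T)
   = [ln(114.7555/73.9551) + (0.0793 + 0.5·0.1851²)·6.2928] / (0.1851·√6.2928)
   = [0.439346 + 0.606821] / 0.464332 = 2.253059
d₂ = d₁ − σ√T = 2.253059 − 0.464332 = 1.788727
risk-neutral PD = N(−d₂) = N(-1.788727) = 0.036829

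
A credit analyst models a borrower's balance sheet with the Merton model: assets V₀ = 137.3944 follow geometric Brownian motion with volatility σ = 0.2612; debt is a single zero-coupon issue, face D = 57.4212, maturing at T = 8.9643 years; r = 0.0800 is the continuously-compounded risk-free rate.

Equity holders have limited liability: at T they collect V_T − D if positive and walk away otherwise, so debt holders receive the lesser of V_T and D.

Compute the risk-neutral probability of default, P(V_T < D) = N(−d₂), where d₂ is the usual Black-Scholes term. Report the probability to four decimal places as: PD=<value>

d₁ = [ln(V₀/D) + (r + σ²/2)T] / (σ√T)
   = [ln(137.3944/57.4212) + (0.0800 + 0.5·0.2612²)·8.9643] / (0.2612·√8.9643)
   = [0.872442 + 1.022941] / 0.782044 = 2.423626
d₂ = d₁ − σ√T = 2.423626 − 0.782044 = 1.641581
risk-neutral PD = N(−d₂) = N(-1.641581) = 0.050338

PD=0.0503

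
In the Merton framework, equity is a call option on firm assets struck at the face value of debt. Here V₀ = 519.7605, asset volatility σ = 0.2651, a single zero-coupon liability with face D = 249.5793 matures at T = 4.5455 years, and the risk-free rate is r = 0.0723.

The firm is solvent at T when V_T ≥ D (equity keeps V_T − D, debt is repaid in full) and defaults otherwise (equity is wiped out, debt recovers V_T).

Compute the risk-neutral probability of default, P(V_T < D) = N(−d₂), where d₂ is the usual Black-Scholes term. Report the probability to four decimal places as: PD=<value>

PD=0.0552

d₁ = [ln(V₀/D) + (r + σ²/2)T] / (σ√T)
   = [ln(519.7605/249.5793) + (0.0723 + 0.5·0.2651²)·4.5455] / (0.2651·√4.5455)
   = [0.733591 + 0.488364] / 0.565198 = 2.161996
d₂ = d₁ − σ√T = 2.161996 − 0.565198 = 1.596798
risk-neutral PD = N(−d₂) = N(-1.596798) = 0.055155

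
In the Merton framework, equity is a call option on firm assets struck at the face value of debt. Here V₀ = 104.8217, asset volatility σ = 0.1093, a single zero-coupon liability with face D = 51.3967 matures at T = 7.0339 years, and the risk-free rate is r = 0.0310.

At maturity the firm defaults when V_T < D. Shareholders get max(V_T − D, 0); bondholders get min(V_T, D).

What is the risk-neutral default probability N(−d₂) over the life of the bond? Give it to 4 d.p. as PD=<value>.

PD=0.0011

d₁ = [ln(V₀/D) + (r + σ²/2)T] / (σ√T)
   = [ln(104.8217/51.3967) + (0.0310 + 0.5·0.1093²)·7.0339] / (0.1093·√7.0339)
   = [0.712687 + 0.260066] / 0.289880 = 3.355709
d₂ = d₁ − σ√T = 3.355709 − 0.289880 = 3.065829
risk-neutral PD = N(−d₂) = N(-3.065829) = 0.001085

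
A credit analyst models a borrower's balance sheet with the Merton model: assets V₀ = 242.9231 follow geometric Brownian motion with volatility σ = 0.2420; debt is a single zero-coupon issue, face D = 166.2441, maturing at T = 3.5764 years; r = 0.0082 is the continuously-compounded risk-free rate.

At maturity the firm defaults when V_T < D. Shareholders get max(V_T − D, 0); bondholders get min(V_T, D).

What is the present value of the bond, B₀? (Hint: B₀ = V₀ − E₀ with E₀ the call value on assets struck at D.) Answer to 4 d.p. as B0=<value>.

B0=152.3636

d₁ = [ln(V₀/D) + (r + σ²/2)T] / (σ√T)
   = [ln(242.9231/166.2441) + (0.0082 + 0.5·0.2420²)·3.5764] / (0.2420·√3.5764)
   = [0.379288 + 0.134051] / 0.457655 = 1.121671
d₂ = d₁ − σ√T = 1.121671 − 0.457655 = 0.664015
N(d₁) = 0.868999,  N(d₂) = 0.746660,  e^(−rT) = 0.971099
E₀ = V₀·N(d₁) − D·e^(−rT)·N(d₂)
   = 242.9231·0.868999 − 166.2441·0.971099·0.746660 = 90.559457
B₀ = V₀ − E₀ = 242.9231 − 90.559457 = 152.363643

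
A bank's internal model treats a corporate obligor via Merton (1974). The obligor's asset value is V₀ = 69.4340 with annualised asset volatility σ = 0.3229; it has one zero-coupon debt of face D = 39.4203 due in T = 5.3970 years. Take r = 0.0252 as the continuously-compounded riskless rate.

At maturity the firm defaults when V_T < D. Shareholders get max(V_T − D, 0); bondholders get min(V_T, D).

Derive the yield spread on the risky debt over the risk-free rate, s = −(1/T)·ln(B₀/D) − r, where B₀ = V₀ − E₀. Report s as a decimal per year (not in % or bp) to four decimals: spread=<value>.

spread=0.0187

d₁ = [ln(V₀/D) + (r + σ²/2)T] / (σ√T)
   = [ln(69.4340/39.4203) + (0.0252 + 0.5·0.3229²)·5.3970] / (0.3229·√5.3970)
   = [0.566096 + 0.417362] / 0.750143 = 1.311026
d₂ = d₁ − σ√T = 1.311026 − 0.750143 = 0.560883
N(d₁) = 0.905076,  N(d₂) = 0.712561,  e^(−rT) = 0.872839
E₀ = V₀·N(d₁) − D·e^(−rT)·N(d₂)
   = 69.4340·0.905076 − 39.4203·0.872839·0.712561 = 38.325514
B₀ = V₀ − E₀ = 69.4340 − 38.325514 = 31.108486
spread = −(1/T)·ln(B₀/D) − r = −(1/5.3970)·ln(31.108486/39.4203) − 0.0252 = 0.01867628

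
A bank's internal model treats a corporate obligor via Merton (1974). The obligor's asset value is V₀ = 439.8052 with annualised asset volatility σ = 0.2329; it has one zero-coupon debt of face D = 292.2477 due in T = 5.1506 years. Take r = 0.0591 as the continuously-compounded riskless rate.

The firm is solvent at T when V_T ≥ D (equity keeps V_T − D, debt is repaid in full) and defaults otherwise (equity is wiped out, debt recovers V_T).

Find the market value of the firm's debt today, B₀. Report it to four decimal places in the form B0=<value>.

d₁ = [ln(V₀/D) + (r + σ²/2)T] / (σ√T)
   = [ln(439.8052/292.2477) + (0.0591 + 0.5·0.2329²)·5.1506] / (0.2329·√5.1506)
   = [0.408730 + 0.444091] / 0.528565 = 1.613465
d₂ = d₁ − σ√T = 1.613465 − 0.528565 = 1.084900
N(d₁) = 0.946678,  N(d₂) = 0.861017,  e^(−rT) = 0.737565
E₀ = V₀·N(d₁) − D·e^(−rT)·N(d₂)
   = 439.8052·0.946678 − 292.2477·0.737565·0.861017 = 230.760239
B₀ = V₀ − E₀ = 439.8052 − 230.760239 = 209.044961

B0=209.0450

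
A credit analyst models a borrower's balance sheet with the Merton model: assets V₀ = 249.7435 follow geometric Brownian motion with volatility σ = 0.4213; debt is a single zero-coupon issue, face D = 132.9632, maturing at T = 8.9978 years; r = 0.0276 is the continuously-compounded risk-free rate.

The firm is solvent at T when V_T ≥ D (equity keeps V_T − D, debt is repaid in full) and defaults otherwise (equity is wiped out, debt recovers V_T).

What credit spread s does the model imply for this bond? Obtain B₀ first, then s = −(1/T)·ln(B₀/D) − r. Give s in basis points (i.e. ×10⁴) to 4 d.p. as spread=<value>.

d₁ = [ln(V₀/D) + (r + σ²/2)T] / (σ√T)
   = [ln(249.7435/132.9632) + (0.0276 + 0.5·0.4213²)·8.9978] / (0.4213·√8.9978)
   = [0.630362 + 1.046866] / 1.263746 = 1.327188
d₂ = d₁ − σ√T = 1.327188 − 1.263746 = 0.063442
N(d₁) = 0.907777,  N(d₂) = 0.525293,  e^(−rT) = 0.780095
E₀ = V₀·N(d₁) − D·e^(−rT)·N(d₂)
   = 249.7435·0.907777 − 132.9632·0.780095·0.525293 = 172.225882
B₀ = V₀ − E₀ = 249.7435 − 172.225882 = 77.517618
spread = −(1/T)·ln(B₀/D) − r = −(1/8.9978)·ln(77.517618/132.9632) − 0.0276 = 0.03236656
in basis points: 0.03236656 × 10⁴ = 323.6656 bp

spread=323.6656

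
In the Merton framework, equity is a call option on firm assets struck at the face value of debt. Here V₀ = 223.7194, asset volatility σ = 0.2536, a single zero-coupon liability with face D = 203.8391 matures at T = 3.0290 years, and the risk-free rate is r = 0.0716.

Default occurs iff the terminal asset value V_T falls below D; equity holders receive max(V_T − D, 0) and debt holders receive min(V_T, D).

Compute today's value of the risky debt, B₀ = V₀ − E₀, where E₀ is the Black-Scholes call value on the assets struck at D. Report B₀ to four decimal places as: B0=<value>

d₁ = [ln(V₀/D) + (r + σ²/2)T] / (σ√T)
   = [ln(223.7194/203.8391) + (0.0716 + 0.5·0.2536²)·3.0290] / (0.2536·√3.0290)
   = [0.093062 + 0.314278] / 0.441366 = 0.922908
d₂ = d₁ − σ√T = 0.922908 − 0.441366 = 0.481542
N(d₁) = 0.821972,  N(d₂) = 0.684934,  e^(−rT) = 0.805029
E₀ = V₀·N(d₁) − D·e^(−rT)·N(d₂)
   = 223.7194·0.821972 − 203.8391·0.805029·0.684934 = 71.495864
B₀ = V₀ − E₀ = 223.7194 − 71.495864 = 152.223536

B0=152.2235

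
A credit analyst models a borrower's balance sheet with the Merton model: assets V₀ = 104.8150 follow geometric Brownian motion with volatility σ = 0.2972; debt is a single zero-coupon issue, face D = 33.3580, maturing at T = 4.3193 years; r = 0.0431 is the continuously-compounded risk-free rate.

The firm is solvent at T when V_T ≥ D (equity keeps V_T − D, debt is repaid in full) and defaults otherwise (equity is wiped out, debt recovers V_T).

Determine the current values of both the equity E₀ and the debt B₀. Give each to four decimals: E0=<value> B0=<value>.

d₁ = [ln(V₀/D) + (r + σ²/2)T] / (σ√T)
   = [ln(104.8150/33.3580) + (0.0431 + 0.5·0.2972²)·4.3193] / (0.2972·√4.3193)
   = [1.144899 + 0.376919] / 0.617669 = 2.463811
d₂ = d₁ − σ√T = 2.463811 − 0.617669 = 1.846142
N(d₁) = 0.993127,  N(d₂) = 0.967564,  e^(−rT) = 0.830139
E₀ = V₀·N(d₁) − D·e^(−rT)·N(d₂)
   = 104.8150·0.993127 − 33.3580·0.830139·0.967564 = 77.300981
B₀ = V₀ − E₀ = 104.8150 − 77.300981 = 27.514019

E0=77.3010 B0=27.5140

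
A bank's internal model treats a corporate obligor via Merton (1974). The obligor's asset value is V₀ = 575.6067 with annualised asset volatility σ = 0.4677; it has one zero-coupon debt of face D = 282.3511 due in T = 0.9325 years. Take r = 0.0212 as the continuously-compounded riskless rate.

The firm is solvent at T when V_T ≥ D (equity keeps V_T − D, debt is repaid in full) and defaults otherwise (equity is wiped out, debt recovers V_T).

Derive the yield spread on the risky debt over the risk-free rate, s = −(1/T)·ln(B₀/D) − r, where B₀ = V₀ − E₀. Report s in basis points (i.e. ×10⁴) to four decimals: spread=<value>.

d₁ = [ln(V₀/D) + (r + σ²/2)T] / (σ√T)
   = [ln(575.6067/282.3511) + (0.0212 + 0.5·0.4677²)·0.9325] / (0.4677·√0.9325)
   = [0.712273 + 0.121758] / 0.451639 = 1.846675
d₂ = d₁ − σ√T = 1.846675 − 0.451639 = 1.395036
N(d₁) = 0.967603,  N(d₂) = 0.918498,  e^(−rT) = 0.980425
E₀ = V₀·N(d₁) − D·e^(−rT)·N(d₂)
   = 575.6067·0.967603 − 282.3511·0.980425·0.918498 = 302.696453
B₀ = V₀ − E₀ = 575.6067 − 302.696453 = 272.910247
spread = −(1/T)·ln(B₀/D) − r = −(1/0.9325)·ln(272.910247/282.3511) − 0.0212 = 0.01527009
in basis points: 0.01527009 × 10⁴ = 152.7009 bp

spread=152.7009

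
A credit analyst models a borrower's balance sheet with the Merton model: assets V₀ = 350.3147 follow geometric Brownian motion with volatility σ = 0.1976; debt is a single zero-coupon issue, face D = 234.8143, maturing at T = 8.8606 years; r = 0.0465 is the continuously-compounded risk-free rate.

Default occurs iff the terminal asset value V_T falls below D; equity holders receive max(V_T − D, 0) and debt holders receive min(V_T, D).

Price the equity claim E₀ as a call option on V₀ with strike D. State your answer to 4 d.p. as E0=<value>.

d₁ = [ln(V₀/D) + (r + σ²/2)T] / (σ√T)
   = [ln(350.3147/234.8143) + (0.0465 + 0.5·0.1976²)·8.8606] / (0.1976·√8.8606)
   = [0.400037 + 0.585002] / 0.588191 = 1.674692
d₂ = d₁ − σ√T = 1.674692 − 0.588191 = 1.086501
N(d₁) = 0.953003,  N(d₂) = 0.861371,  e^(−rT) = 0.662312
E₀ = V₀·N(d₁) − D·e^(−rT)·N(d₂)
   = 350.3147·0.953003 − 234.8143·0.662312·0.861371 = 199.890015

E0=199.8900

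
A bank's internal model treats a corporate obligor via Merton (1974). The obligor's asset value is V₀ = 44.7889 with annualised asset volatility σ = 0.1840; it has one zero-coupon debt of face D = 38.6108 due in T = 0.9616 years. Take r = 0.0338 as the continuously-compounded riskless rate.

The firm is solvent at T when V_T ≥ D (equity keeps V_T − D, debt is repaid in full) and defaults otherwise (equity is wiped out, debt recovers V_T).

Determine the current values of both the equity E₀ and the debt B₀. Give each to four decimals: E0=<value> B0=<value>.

d₁ = [ln(V₀/D) + (r + σ²/2)T] / (σ√T)
   = [ln(44.7889/38.6108) + (0.0338 + 0.5·0.1840²)·0.9616] / (0.1840·√0.9616)
   = [0.148428 + 0.048780] / 0.180433 = 1.092975
d₂ = d₁ − σ√T = 1.092975 − 0.180433 = 0.912542
N(d₁) = 0.862798,  N(d₂) = 0.819258,  e^(−rT) = 0.968020
E₀ = V₀·N(d₁) − D·e^(−rT)·N(d₂)
   = 44.7889·0.862798 − 38.6108·0.968020·0.819258 = 8.023120
B₀ = V₀ − E₀ = 44.7889 − 8.023120 = 36.765780

E0=8.0231 B0=36.7658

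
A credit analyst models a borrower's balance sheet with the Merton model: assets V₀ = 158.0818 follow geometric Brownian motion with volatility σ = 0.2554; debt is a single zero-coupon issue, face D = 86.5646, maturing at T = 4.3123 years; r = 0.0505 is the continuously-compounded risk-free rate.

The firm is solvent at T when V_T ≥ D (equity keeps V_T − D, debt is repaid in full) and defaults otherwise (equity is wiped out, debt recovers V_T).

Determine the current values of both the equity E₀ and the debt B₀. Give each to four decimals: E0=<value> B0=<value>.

E0=89.8868 B0=68.1950

d₁ = [ln(V₀/D) + (r + σ²/2)T] / (σ√T)
   = [ln(158.0818/86.5646) + (0.0505 + 0.5·0.2554²)·4.3123] / (0.2554·√4.3123)
   = [0.602222 + 0.358415] / 0.530366 = 1.811272
d₂ = d₁ − σ√T = 1.811272 − 0.530366 = 1.280907
N(d₁) = 0.964951,  N(d₂) = 0.899887,  e^(−rT) = 0.804309
E₀ = V₀·N(d₁) − D·e^(−rT)·N(d₂)
   = 158.0818·0.964951 − 86.5646·0.804309·0.899887 = 89.886762
B₀ = V₀ − E₀ = 158.0818 − 89.886762 = 68.195038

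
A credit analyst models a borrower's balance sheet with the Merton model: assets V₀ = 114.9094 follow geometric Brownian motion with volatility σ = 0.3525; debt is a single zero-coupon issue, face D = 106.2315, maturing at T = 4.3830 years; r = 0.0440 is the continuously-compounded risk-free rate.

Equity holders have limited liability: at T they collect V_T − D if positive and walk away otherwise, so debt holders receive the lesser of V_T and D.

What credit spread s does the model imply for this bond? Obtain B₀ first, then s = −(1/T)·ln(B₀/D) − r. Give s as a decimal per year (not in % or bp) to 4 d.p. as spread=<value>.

d₁ = [ln(V₀/D) + (r + σ²/2)T] / (σ√T)
   = [ln(114.9094/106.2315) + (0.0440 + 0.5·0.3525²)·4.3830] / (0.3525·√4.3830)
   = [0.078523 + 0.465160] / 0.737980 = 0.736717
d₂ = d₁ − σ√T = 0.736717 − 0.737980 = -0.001263
N(d₁) = 0.769353,  N(d₂) = 0.499496,  e^(−rT) = 0.824604
E₀ = V₀·N(d₁) − D·e^(−rT)·N(d₂)
   = 114.9094·0.769353 − 106.2315·0.824604·0.499496 = 44.650558
B₀ = V₀ − E₀ = 114.9094 − 44.650558 = 70.258842
spread = −(1/T)·ln(B₀/D) − r = −(1/4.3830)·ln(70.258842/106.2315) − 0.0440 = 0.05032683

spread=0.0503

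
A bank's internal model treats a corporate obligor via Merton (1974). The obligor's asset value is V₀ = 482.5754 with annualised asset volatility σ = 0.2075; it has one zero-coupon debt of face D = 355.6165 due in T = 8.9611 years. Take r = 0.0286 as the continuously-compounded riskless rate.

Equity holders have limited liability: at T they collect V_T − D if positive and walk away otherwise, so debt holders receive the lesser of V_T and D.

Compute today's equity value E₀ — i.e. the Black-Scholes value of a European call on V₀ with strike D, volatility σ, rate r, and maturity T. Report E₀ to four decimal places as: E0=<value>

d₁ = [ln(V₀/D) + (r + σ²/2)T] / (σ√T)
   = [ln(482.5754/355.6165) + (0.0286 + 0.5·0.2075²)·8.9611] / (0.2075·√8.9611)
   = [0.305284 + 0.449203] / 0.621153 = 1.214656
d₂ = d₁ − σ√T = 1.214656 − 0.621153 = 0.593503
N(d₁) = 0.887751,  N(d₂) = 0.723578,  e^(−rT) = 0.773919
E₀ = V₀·N(d₁) − D·e^(−rT)·N(d₂)
   = 482.5754·0.887751 − 355.6165·0.773919·0.723578 = 229.264985

E0=229.2650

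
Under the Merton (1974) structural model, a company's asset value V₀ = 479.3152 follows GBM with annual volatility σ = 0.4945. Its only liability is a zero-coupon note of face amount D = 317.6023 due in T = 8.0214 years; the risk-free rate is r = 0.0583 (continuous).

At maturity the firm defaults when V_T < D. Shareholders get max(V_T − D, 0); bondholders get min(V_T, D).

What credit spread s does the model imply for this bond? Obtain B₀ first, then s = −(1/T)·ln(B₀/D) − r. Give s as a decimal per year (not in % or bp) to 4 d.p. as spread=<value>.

d₁ = [ln(V₀/D) + (r + σ²/2)T] / (σ√T)
   = [ln(479.3152/317.6023) + (0.0583 + 0.5·0.4945²)·8.0214] / (0.4945·√8.0214)
   = [0.411558 + 1.448385] / 1.400527 = 1.328032
d₂ = d₁ − σ√T = 1.328032 − 1.400527 = -0.072495
N(d₁) = 0.907916,  N(d₂) = 0.471104,  e^(−rT) = 0.626474
E₀ = V₀·N(d₁) − D·e^(−rT)·N(d₂)
   = 479.3152·0.907916 − 317.6023·0.626474·0.471104 = 341.442623
B₀ = V₀ − E₀ = 479.3152 − 341.442623 = 137.872577
spread = −(1/T)·ln(B₀/D) − r = −(1/8.0214)·ln(137.872577/317.6023) − 0.0583 = 0.04573048

spread=0.0457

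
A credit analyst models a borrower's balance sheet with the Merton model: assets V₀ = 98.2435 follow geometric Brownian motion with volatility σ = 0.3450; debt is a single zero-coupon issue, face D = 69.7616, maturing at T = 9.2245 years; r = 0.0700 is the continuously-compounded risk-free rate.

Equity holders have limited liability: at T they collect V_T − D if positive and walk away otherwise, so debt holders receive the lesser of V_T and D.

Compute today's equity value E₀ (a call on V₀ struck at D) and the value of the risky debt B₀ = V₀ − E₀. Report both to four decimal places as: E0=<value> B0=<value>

E0=67.0204 B0=31.2231

d₁ = [ln(V₀/D) + (r + σ²/2)T] / (σ√T)
   = [ln(98.2435/69.7616) + (0.0700 + 0.5·0.3450²)·9.2245] / (0.3450·√9.2245)
   = [0.342365 + 1.194688] / 1.047829 = 1.466893
d₂ = d₁ − σ√T = 1.466893 − 1.047829 = 0.419064
N(d₁) = 0.928797,  N(d₂) = 0.662415,  e^(−rT) = 0.524288
E₀ = V₀·N(d₁) − D·e^(−rT)·N(d₂)
   = 98.2435·0.928797 − 69.7616·0.524288·0.662415 = 67.020381
B₀ = V₀ − E₀ = 98.2435 − 67.020381 = 31.223119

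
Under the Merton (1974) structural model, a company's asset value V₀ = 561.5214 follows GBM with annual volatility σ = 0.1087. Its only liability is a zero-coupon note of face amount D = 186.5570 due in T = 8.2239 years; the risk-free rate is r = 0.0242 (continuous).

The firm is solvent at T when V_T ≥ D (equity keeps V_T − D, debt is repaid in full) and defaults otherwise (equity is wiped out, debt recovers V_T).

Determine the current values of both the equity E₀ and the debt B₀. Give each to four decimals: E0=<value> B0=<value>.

E0=408.6317 B0=152.8897

d₁ = [ln(V₀/D) + (r + σ²/2)T] / (σ√T)
   = [ln(561.5214/186.5570) + (0.0242 + 0.5·0.1087²)·8.2239] / (0.1087·√8.2239)
   = [1.101913 + 0.247604] / 0.311723 = 4.329222
d₂ = d₁ − σ√T = 4.329222 − 0.311723 = 4.017500
N(d₁) = 0.999993,  N(d₂) = 0.999971,  e^(−rT) = 0.819535
E₀ = V₀·N(d₁) − D·e^(−rT)·N(d₂)
   = 561.5214·0.999993 − 186.5570·0.819535·0.999971 = 408.631736
B₀ = V₀ − E₀ = 561.5214 − 408.631736 = 152.889664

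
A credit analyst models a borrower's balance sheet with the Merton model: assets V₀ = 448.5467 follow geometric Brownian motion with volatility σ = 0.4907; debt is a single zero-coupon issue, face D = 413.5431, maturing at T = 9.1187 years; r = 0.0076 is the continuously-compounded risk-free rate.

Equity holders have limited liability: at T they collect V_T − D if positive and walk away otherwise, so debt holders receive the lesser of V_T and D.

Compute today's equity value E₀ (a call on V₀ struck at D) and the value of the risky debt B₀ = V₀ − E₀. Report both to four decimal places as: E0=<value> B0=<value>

d₁ = [ln(V₀/D) + (r + σ²/2)T] / (σ√T)
   = [ln(448.5467/413.5431) + (0.0076 + 0.5·0.4907²)·9.1187] / (0.4907·√9.1187)
   = [0.081251 + 1.167132] / 1.481776 = 0.842491
d₂ = d₁ − σ√T = 0.842491 − 1.481776 = -0.639285
N(d₁) = 0.800243,  N(d₂) = 0.261319,  e^(−rT) = 0.933045
E₀ = V₀·N(d₁) − D·e^(−rT)·N(d₂)
   = 448.5467·0.800243 − 413.5431·0.933045·0.261319 = 258.115577
B₀ = V₀ − E₀ = 448.5467 − 258.115577 = 190.431123

E0=258.1156 B0=190.4311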